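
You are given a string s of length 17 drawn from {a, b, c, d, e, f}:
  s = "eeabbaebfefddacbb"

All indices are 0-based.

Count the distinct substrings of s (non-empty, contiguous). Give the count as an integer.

141

rank | idx | suffix
   0 |   2 | abbaebfefddacbb
   1 |  13 | acbb
   2 |   5 | aebfefddacbb
   3 |  16 | b
   4 |   4 | baebfefddacbb
   5 |  15 | bb
   6 |   3 | bbaebfefddacbb
   7 |   7 | bfefddacbb
   8 |  14 | cbb
   9 |  12 | dacbb
  10 |  11 | ddacbb
  11 |   1 | eabbaebfefddacbb
  12 |   6 | ebfefddacbb
  13 |   0 | eeabbaebfefddacbb
  14 |   9 | efddacbb
  15 |  10 | fddacbb
  16 |   8 | fefddacbb

SA = [2, 13, 5, 16, 4, 15, 3, 7, 14, 12, 11, 1, 6, 0, 9, 10, 8]
[i] adj suffixes → lcp
  [1] 2/13 → 1 ('a')
  [2] 13/5 → 1 ('a')
  [3] 5/16 → 0 ('')
  [4] 16/4 → 1 ('b')
  [5] 4/15 → 1 ('b')
  [6] 15/3 → 2 ('bb')
  [7] 3/7 → 1 ('b')
  [8] 7/14 → 0 ('')
  [9] 14/12 → 0 ('')
  [10] 12/11 → 1 ('d')
  [11] 11/1 → 0 ('')
  [12] 1/6 → 1 ('e')
  [13] 6/0 → 1 ('e')
  [14] 0/9 → 1 ('e')
  [15] 9/10 → 0 ('')
  [16] 10/8 → 1 ('f')

n(n+1)/2 = 17·18/2 = 153
Σ LCP = 0 + 1 + 1 + 0 + 1 + 1 + 2 + 1 + 0 + 0 + 1 + 0 + 1 + 1 + 1 + 0 + 1 = 12
distinct = 153 − 12 = 141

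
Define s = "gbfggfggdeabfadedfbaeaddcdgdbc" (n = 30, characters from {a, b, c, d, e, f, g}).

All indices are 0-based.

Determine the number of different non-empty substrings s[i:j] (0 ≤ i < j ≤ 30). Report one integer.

434

rank→(start, suffix):
  0 → (10, 'abfadedfbaeaddcdgdbc')
  1 → (21, 'addcdgdbc')
  2 → (13, 'adedfbaeaddcdgdbc')
  3 → (19, 'aeaddcdgdbc')
  4 → (18, 'baeaddcdgdbc')
  5 → (28, 'bc')
  6 → (11, 'bfadedfbaeaddcdgdbc')
  7 → (1, 'bfggfggdeabfadedfbaeaddcdgdbc')
  8 → (29, 'c')
  9 → (24, 'cdgdbc')
  10 → (27, 'dbc')
  11 → (23, 'dcdgdbc')
  12 → (22, 'ddcdgdbc')
  13 → (8, 'deabfadedfbaeaddcdgdbc')
  14 → (14, 'dedfbaeaddcdgdbc')
  15 → (16, 'dfbaeaddcdgdbc')
  16 → (25, 'dgdbc')
  17 → (9, 'eabfadedfbaeaddcdgdbc')
  18 → (20, 'eaddcdgdbc')
  19 → (15, 'edfbaeaddcdgdbc')
  20 → (12, 'fadedfbaeaddcdgdbc')
  21 → (17, 'fbaeaddcdgdbc')
  22 → (5, 'fggdeabfadedfbaeaddcdgdbc')
  23 → (2, 'fggfggdeabfadedfbaeaddcdgdbc')
  24 → (0, 'gbfggfggdeabfadedfbaeaddcdgdbc')
  25 → (26, 'gdbc')
  26 → (7, 'gdeabfadedfbaeaddcdgdbc')
  27 → (4, 'gfggdeabfadedfbaeaddcdgdbc')
  28 → (6, 'ggdeabfadedfbaeaddcdgdbc')
  29 → (3, 'ggfggdeabfadedfbaeaddcdgdbc')

SA = [10, 21, 13, 19, 18, 28, 11, 1, 29, 24, 27, 23, 22, 8, 14, 16, 25, 9, 20, 15, 12, 17, 5, 2, 0, 26, 7, 4, 6, 3]
[i] adj suffixes → lcp
  [1] 10/21 → 1 ('a')
  [2] 21/13 → 2 ('ad')
  [3] 13/19 → 1 ('a')
  [4] 19/18 → 0 ('')
  [5] 18/28 → 1 ('b')
  [6] 28/11 → 1 ('b')
  [7] 11/1 → 2 ('bf')
  [8] 1/29 → 0 ('')
  [9] 29/24 → 1 ('c')
  [10] 24/27 → 0 ('')
  [11] 27/23 → 1 ('d')
  [12] 23/22 → 1 ('d')
  [13] 22/8 → 1 ('d')
  [14] 8/14 → 2 ('de')
  [15] 14/16 → 1 ('d')
  [16] 16/25 → 1 ('d')
  [17] 25/9 → 0 ('')
  [18] 9/20 → 2 ('ea')
  [19] 20/15 → 1 ('e')
  [20] 15/12 → 0 ('')
  [21] 12/17 → 1 ('f')
  [22] 17/5 → 1 ('f')
  [23] 5/2 → 3 ('fgg')
  [24] 2/0 → 0 ('')
  [25] 0/26 → 1 ('g')
  [26] 26/7 → 2 ('gd')
  [27] 7/4 → 1 ('g')
  [28] 4/6 → 1 ('g')
  [29] 6/3 → 2 ('gg')

n(n+1)/2 = 30·31/2 = 465
Σ LCP = 0 + 1 + 2 + 1 + 0 + 1 + 1 + 2 + 0 + 1 + 0 + 1 + 1 + 1 + 2 + 1 + 1 + 0 + 2 + 1 + 0 + 1 + 1 + 3 + 0 + 1 + 2 + 1 + 1 + 2 = 31
distinct = 465 − 31 = 434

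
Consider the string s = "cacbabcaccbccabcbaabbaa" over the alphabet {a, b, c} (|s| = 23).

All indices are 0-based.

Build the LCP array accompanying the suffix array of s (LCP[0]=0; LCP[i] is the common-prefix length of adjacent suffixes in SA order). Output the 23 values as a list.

sorted suffixes:
  #0 SA[0]=22  'a'
  #1 SA[1]=21  'aa'
  #2 SA[2]=17  'aabbaa'
  #3 SA[3]=18  'abbaa'
  #4 SA[4]=4  'abcaccbccabcbaabbaa'
  #5 SA[5]=13  'abcbaabbaa'
  #6 SA[6]=1  'acbabcaccbccabcbaabbaa'
  #7 SA[7]=7  'accbccabcbaabbaa'
  #8 SA[8]=20  'baa'
  #9 SA[9]=16  'baabbaa'
  #10 SA[10]=3  'babcaccbccabcbaabbaa'
  #11 SA[11]=19  'bbaa'
  #12 SA[12]=5  'bcaccbccabcbaabbaa'
  #13 SA[13]=14  'bcbaabbaa'
  #14 SA[14]=10  'bccabcbaabbaa'
  #15 SA[15]=12  'cabcbaabbaa'
  #16 SA[16]=0  'cacbabcaccbccabcbaabbaa'
  #17 SA[17]=6  'caccbccabcbaabbaa'
  #18 SA[18]=15  'cbaabbaa'
  #19 SA[19]=2  'cbabcaccbccabcbaabbaa'
  #20 SA[20]=9  'cbccabcbaabbaa'
  #21 SA[21]=11  'ccabcbaabbaa'
  #22 SA[22]=8  'ccbccabcbaabbaa'

SA = [22, 21, 17, 18, 4, 13, 1, 7, 20, 16, 3, 19, 5, 14, 10, 12, 0, 6, 15, 2, 9, 11, 8]
[i] adj suffixes → lcp
  [1] 22/21 → 1 ('a')
  [2] 21/17 → 2 ('aa')
  [3] 17/18 → 1 ('a')
  [4] 18/4 → 2 ('ab')
  [5] 4/13 → 3 ('abc')
  [6] 13/1 → 1 ('a')
  [7] 1/7 → 2 ('ac')
  [8] 7/20 → 0 ('')
  [9] 20/16 → 3 ('baa')
  [10] 16/3 → 2 ('ba')
  [11] 3/19 → 1 ('b')
  [12] 19/5 → 1 ('b')
  [13] 5/14 → 2 ('bc')
  [14] 14/10 → 2 ('bc')
  [15] 10/12 → 0 ('')
  [16] 12/0 → 2 ('ca')
  [17] 0/6 → 3 ('cac')
  [18] 6/15 → 1 ('c')
  [19] 15/2 → 3 ('cba')
  [20] 2/9 → 2 ('cb')
  [21] 9/11 → 1 ('c')
  [22] 11/8 → 2 ('cc')

[0, 1, 2, 1, 2, 3, 1, 2, 0, 3, 2, 1, 1, 2, 2, 0, 2, 3, 1, 3, 2, 1, 2]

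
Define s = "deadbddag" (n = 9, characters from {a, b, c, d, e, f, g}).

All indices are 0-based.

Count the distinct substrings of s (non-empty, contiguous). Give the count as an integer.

rank | idx | suffix
   0 |   2 | adbddag
   1 |   7 | ag
   2 |   4 | bddag
   3 |   6 | dag
   4 |   3 | dbddag
   5 |   5 | ddag
   6 |   0 | deadbddag
   7 |   1 | eadbddag
   8 |   8 | g

SA = [2, 7, 4, 6, 3, 5, 0, 1, 8]
rank  pair      lcp
   1  s[2:],s[7:]  1  'a'
   2  s[7:],s[4:]  0  ''
   3  s[4:],s[6:]  0  ''
   4  s[6:],s[3:]  1  'd'
   5  s[3:],s[5:]  1  'd'
   6  s[5:],s[0:]  1  'd'
   7  s[0:],s[1:]  0  ''
   8  s[1:],s[8:]  0  ''

n(n+1)/2 = 9·10/2 = 45
Σ LCP = 0 + 1 + 0 + 0 + 1 + 1 + 1 + 0 + 0 = 4
distinct = 45 − 4 = 41

41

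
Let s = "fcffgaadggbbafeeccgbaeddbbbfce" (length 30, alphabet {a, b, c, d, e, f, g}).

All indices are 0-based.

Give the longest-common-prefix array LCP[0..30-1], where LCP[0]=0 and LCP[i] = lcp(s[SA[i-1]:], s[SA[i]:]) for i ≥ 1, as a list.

rank | idx | suffix
   0 |   5 | aadggbbafeeccgbaeddbbbfce
   1 |   6 | adggbbafeeccgbaeddbbbfce
   2 |  20 | aeddbbbfce
   3 |  12 | afeeccgbaeddbbbfce
   4 |  19 | baeddbbbfce
   5 |  11 | bafeeccgbaeddbbbfce
   6 |  10 | bbafeeccgbaeddbbbfce
   7 |  24 | bbbfce
   8 |  25 | bbfce
   9 |  26 | bfce
  10 |  16 | ccgbaeddbbbfce
  11 |  28 | ce
  12 |   1 | cffgaadggbbafeeccgbaeddbbbfce
  13 |  17 | cgbaeddbbbfce
  14 |  23 | dbbbfce
  15 |  22 | ddbbbfce
  16 |   7 | dggbbafeeccgbaeddbbbfce
  17 |  29 | e
  18 |  15 | eccgbaeddbbbfce
  19 |  21 | eddbbbfce
  20 |  14 | eeccgbaeddbbbfce
  21 |  27 | fce
  22 |   0 | fcffgaadggbbafeeccgbaeddbbbfce
  23 |  13 | feeccgbaeddbbbfce
  24 |   2 | ffgaadggbbafeeccgbaeddbbbfce
  25 |   3 | fgaadggbbafeeccgbaeddbbbfce
  26 |   4 | gaadggbbafeeccgbaeddbbbfce
  27 |  18 | gbaeddbbbfce
  28 |   9 | gbbafeeccgbaeddbbbfce
  29 |   8 | ggbbafeeccgbaeddbbbfce

SA = [5, 6, 20, 12, 19, 11, 10, 24, 25, 26, 16, 28, 1, 17, 23, 22, 7, 29, 15, 21, 14, 27, 0, 13, 2, 3, 4, 18, 9, 8]
i: (SA[i-1],SA[i]) lcp shared
  1: (5,6) 1 'a'
  2: (6,20) 1 'a'
  3: (20,12) 1 'a'
  4: (12,19) 0 ''
  5: (19,11) 2 'ba'
  6: (11,10) 1 'b'
  7: (10,24) 2 'bb'
  8: (24,25) 2 'bb'
  9: (25,26) 1 'b'
  10: (26,16) 0 ''
  11: (16,28) 1 'c'
  12: (28,1) 1 'c'
  13: (1,17) 1 'c'
  14: (17,23) 0 ''
  15: (23,22) 1 'd'
  16: (22,7) 1 'd'
  17: (7,29) 0 ''
  18: (29,15) 1 'e'
  19: (15,21) 1 'e'
  20: (21,14) 1 'e'
  21: (14,27) 0 ''
  22: (27,0) 2 'fc'
  23: (0,13) 1 'f'
  24: (13,2) 1 'f'
  25: (2,3) 1 'f'
  26: (3,4) 0 ''
  27: (4,18) 1 'g'
  28: (18,9) 2 'gb'
  29: (9,8) 1 'g'

[0, 1, 1, 1, 0, 2, 1, 2, 2, 1, 0, 1, 1, 1, 0, 1, 1, 0, 1, 1, 1, 0, 2, 1, 1, 1, 0, 1, 2, 1]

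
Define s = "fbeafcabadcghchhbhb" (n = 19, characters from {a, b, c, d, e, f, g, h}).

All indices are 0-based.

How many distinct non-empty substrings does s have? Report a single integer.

rank | idx | suffix
   0 |   6 | abadcghchhbhb
   1 |   8 | adcghchhbhb
   2 |   3 | afcabadcghchhbhb
   3 |  18 | b
   4 |   7 | badcghchhbhb
   5 |   1 | beafcabadcghchhbhb
   6 |  16 | bhb
   7 |   5 | cabadcghchhbhb
   8 |  10 | cghchhbhb
   9 |  13 | chhbhb
  10 |   9 | dcghchhbhb
  11 |   2 | eafcabadcghchhbhb
  12 |   0 | fbeafcabadcghchhbhb
  13 |   4 | fcabadcghchhbhb
  14 |  11 | ghchhbhb
  15 |  17 | hb
  16 |  15 | hbhb
  17 |  12 | hchhbhb
  18 |  14 | hhbhb

SA = [6, 8, 3, 18, 7, 1, 16, 5, 10, 13, 9, 2, 0, 4, 11, 17, 15, 12, 14]
i: (SA[i-1],SA[i]) lcp shared
  1: (6,8) 1 'a'
  2: (8,3) 1 'a'
  3: (3,18) 0 ''
  4: (18,7) 1 'b'
  5: (7,1) 1 'b'
  6: (1,16) 1 'b'
  7: (16,5) 0 ''
  8: (5,10) 1 'c'
  9: (10,13) 1 'c'
  10: (13,9) 0 ''
  11: (9,2) 0 ''
  12: (2,0) 0 ''
  13: (0,4) 1 'f'
  14: (4,11) 0 ''
  15: (11,17) 0 ''
  16: (17,15) 2 'hb'
  17: (15,12) 1 'h'
  18: (12,14) 1 'h'

n(n+1)/2 = 19·20/2 = 190
Σ LCP = 0 + 1 + 1 + 0 + 1 + 1 + 1 + 0 + 1 + 1 + 0 + 0 + 0 + 1 + 0 + 0 + 2 + 1 + 1 = 12
distinct = 190 − 12 = 178

178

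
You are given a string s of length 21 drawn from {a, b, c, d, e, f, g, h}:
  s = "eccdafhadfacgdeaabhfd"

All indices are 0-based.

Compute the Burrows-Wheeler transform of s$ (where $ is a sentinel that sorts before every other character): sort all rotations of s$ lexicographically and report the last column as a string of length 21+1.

rank  rotation                last
    0  $eccdafhadfacgdeaabhfd  d
    1  aabhfd$eccdafhadfacgde  e
    2  abhfd$eccdafhadfacgdea  a
    3  acgdeaabhfd$eccdafhadf  f
    4  adfacgdeaabhfd$eccdafh  h
    5  afhadfacgdeaabhfd$eccd  d
    6  bhfd$eccdafhadfacgdeaa  a
    7  ccdafhadfacgdeaabhfd$e  e
    8  cdafhadfacgdeaabhfd$ec  c
    9  cgdeaabhfd$eccdafhadfa  a
   10  d$eccdafhadfacgdeaabhf  f
   11  dafhadfacgdeaabhfd$ecc  c
   12  deaabhfd$eccdafhadfacg  g
   13  dfacgdeaabhfd$eccdafha  a
   14  eaabhfd$eccdafhadfacgd  d
   15  eccdafhadfacgdeaabhfd$  $
   16  facgdeaabhfd$eccdafhad  d
   17  fd$eccdafhadfacgdeaabh  h
   18  fhadfacgdeaabhfd$eccda  a
   19  gdeaabhfd$eccdafhadfac  c
   20  hadfacgdeaabhfd$eccdaf  f
   21  hfd$eccdafhadfacgdeaab  b

deafhdaecafcgad$dhacfb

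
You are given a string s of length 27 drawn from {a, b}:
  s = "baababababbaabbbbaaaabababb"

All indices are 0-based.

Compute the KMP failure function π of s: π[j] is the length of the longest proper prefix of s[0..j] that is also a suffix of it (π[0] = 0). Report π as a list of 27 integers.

[0, 0, 0, 1, 2, 1, 2, 1, 2, 1, 1, 2, 3, 4, 1, 1, 1, 2, 3, 0, 0, 1, 2, 1, 2, 1, 1]

π[0] = 0
j=1 s[j]='a': π[1]=0 (border '')
j=2 s[j]='a': π[2]=0 (border '')
j=3 s[j]='b': π[3]=1 (border 'b')
j=4 s[j]='a': π[4]=2 (border 'ba')
j=5 s[j]='b': k: 2→0; π[5]=1 (border 'b')
j=6 s[j]='a': π[6]=2 (border 'ba')
j=7 s[j]='b': k: 2→0; π[7]=1 (border 'b')
j=8 s[j]='a': π[8]=2 (border 'ba')
j=9 s[j]='b': k: 2→0; π[9]=1 (border 'b')
j=10 s[j]='b': k: 1→0; π[10]=1 (border 'b')
j=11 s[j]='a': π[11]=2 (border 'ba')
j=12 s[j]='a': π[12]=3 (border 'baa')
j=13 s[j]='b': π[13]=4 (border 'baab')
j=14 s[j]='b': k: 4→1→0; π[14]=1 (border 'b')
j=15 s[j]='b': k: 1→0; π[15]=1 (border 'b')
j=16 s[j]='b': k: 1→0; π[16]=1 (border 'b')
j=17 s[j]='a': π[17]=2 (border 'ba')
j=18 s[j]='a': π[18]=3 (border 'baa')
j=19 s[j]='a': k: 3→0; π[19]=0 (border '')
j=20 s[j]='a': π[20]=0 (border '')
j=21 s[j]='b': π[21]=1 (border 'b')
j=22 s[j]='a': π[22]=2 (border 'ba')
j=23 s[j]='b': k: 2→0; π[23]=1 (border 'b')
j=24 s[j]='a': π[24]=2 (border 'ba')
j=25 s[j]='b': k: 2→0; π[25]=1 (border 'b')
j=26 s[j]='b': k: 1→0; π[26]=1 (border 'b')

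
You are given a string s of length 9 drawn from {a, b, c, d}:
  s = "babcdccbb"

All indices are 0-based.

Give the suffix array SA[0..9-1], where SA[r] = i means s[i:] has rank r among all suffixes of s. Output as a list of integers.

rank | idx | suffix
   0 |   1 | abcdccbb
   1 |   8 | b
   2 |   0 | babcdccbb
   3 |   7 | bb
   4 |   2 | bcdccbb
   5 |   6 | cbb
   6 |   5 | ccbb
   7 |   3 | cdccbb
   8 |   4 | dccbb

[1, 8, 0, 7, 2, 6, 5, 3, 4]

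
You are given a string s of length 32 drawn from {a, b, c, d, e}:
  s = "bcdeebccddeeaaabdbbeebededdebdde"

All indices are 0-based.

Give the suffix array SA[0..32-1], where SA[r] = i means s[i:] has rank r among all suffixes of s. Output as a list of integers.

sorted suffixes:
  #0 SA[0]=12  'aaabdbbeebededdebdde'
  #1 SA[1]=13  'aabdbbeebededdebdde'
  #2 SA[2]=14  'abdbbeebededdebdde'
  #3 SA[3]=17  'bbeebededdebdde'
  #4 SA[4]=5  'bccddeeaaabdbbeebededdebdde'
  #5 SA[5]=0  'bcdeebccddeeaaabdbbeebededdebdde'
  #6 SA[6]=15  'bdbbeebededdebdde'
  #7 SA[7]=28  'bdde'
  #8 SA[8]=21  'bededdebdde'
  #9 SA[9]=18  'beebededdebdde'
  #10 SA[10]=6  'ccddeeaaabdbbeebededdebdde'
  #11 SA[11]=7  'cddeeaaabdbbeebededdebdde'
  #12 SA[12]=1  'cdeebccddeeaaabdbbeebededdebdde'
  #13 SA[13]=16  'dbbeebededdebdde'
  #14 SA[14]=29  'dde'
  #15 SA[15]=25  'ddebdde'
  #16 SA[16]=8  'ddeeaaabdbbeebededdebdde'
  #17 SA[17]=30  'de'
  #18 SA[18]=26  'debdde'
  #19 SA[19]=23  'deddebdde'
  #20 SA[20]=9  'deeaaabdbbeebededdebdde'
  #21 SA[21]=2  'deebccddeeaaabdbbeebededdebdde'
  #22 SA[22]=31  'e'
  #23 SA[23]=11  'eaaabdbbeebededdebdde'
  #24 SA[24]=4  'ebccddeeaaabdbbeebededdebdde'
  #25 SA[25]=27  'ebdde'
  #26 SA[26]=20  'ebededdebdde'
  #27 SA[27]=24  'eddebdde'
  #28 SA[28]=22  'ededdebdde'
  #29 SA[29]=10  'eeaaabdbbeebededdebdde'
  #30 SA[30]=3  'eebccddeeaaabdbbeebededdebdde'
  #31 SA[31]=19  'eebededdebdde'

[12, 13, 14, 17, 5, 0, 15, 28, 21, 18, 6, 7, 1, 16, 29, 25, 8, 30, 26, 23, 9, 2, 31, 11, 4, 27, 20, 24, 22, 10, 3, 19]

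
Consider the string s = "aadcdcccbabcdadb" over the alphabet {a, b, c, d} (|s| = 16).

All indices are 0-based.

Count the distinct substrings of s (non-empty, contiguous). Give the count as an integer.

120

rank→(start, suffix):
  0 → (0, 'aadcdcccbabcdadb')
  1 → (9, 'abcdadb')
  2 → (13, 'adb')
  3 → (1, 'adcdcccbabcdadb')
  4 → (15, 'b')
  5 → (8, 'babcdadb')
  6 → (10, 'bcdadb')
  7 → (7, 'cbabcdadb')
  8 → (6, 'ccbabcdadb')
  9 → (5, 'cccbabcdadb')
  10 → (11, 'cdadb')
  11 → (3, 'cdcccbabcdadb')
  12 → (12, 'dadb')
  13 → (14, 'db')
  14 → (4, 'dcccbabcdadb')
  15 → (2, 'dcdcccbabcdadb')

SA = [0, 9, 13, 1, 15, 8, 10, 7, 6, 5, 11, 3, 12, 14, 4, 2]
i: (SA[i-1],SA[i]) lcp shared
  1: (0,9) 1 'a'
  2: (9,13) 1 'a'
  3: (13,1) 2 'ad'
  4: (1,15) 0 ''
  5: (15,8) 1 'b'
  6: (8,10) 1 'b'
  7: (10,7) 0 ''
  8: (7,6) 1 'c'
  9: (6,5) 2 'cc'
  10: (5,11) 1 'c'
  11: (11,3) 2 'cd'
  12: (3,12) 0 ''
  13: (12,14) 1 'd'
  14: (14,4) 1 'd'
  15: (4,2) 2 'dc'

n(n+1)/2 = 16·17/2 = 136
Σ LCP = 0 + 1 + 1 + 2 + 0 + 1 + 1 + 0 + 1 + 2 + 1 + 2 + 0 + 1 + 1 + 2 = 16
distinct = 136 − 16 = 120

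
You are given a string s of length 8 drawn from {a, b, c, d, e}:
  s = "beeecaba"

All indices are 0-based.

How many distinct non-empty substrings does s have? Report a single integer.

31

rank | idx | suffix
   0 |   7 | a
   1 |   5 | aba
   2 |   6 | ba
   3 |   0 | beeecaba
   4 |   4 | caba
   5 |   3 | ecaba
   6 |   2 | eecaba
   7 |   1 | eeecaba

SA = [7, 5, 6, 0, 4, 3, 2, 1]
rank  pair      lcp
   1  s[7:],s[5:]  1  'a'
   2  s[5:],s[6:]  0  ''
   3  s[6:],s[0:]  1  'b'
   4  s[0:],s[4:]  0  ''
   5  s[4:],s[3:]  0  ''
   6  s[3:],s[2:]  1  'e'
   7  s[2:],s[1:]  2  'ee'

n(n+1)/2 = 8·9/2 = 36
Σ LCP = 0 + 1 + 0 + 1 + 0 + 0 + 1 + 2 = 5
distinct = 36 − 5 = 31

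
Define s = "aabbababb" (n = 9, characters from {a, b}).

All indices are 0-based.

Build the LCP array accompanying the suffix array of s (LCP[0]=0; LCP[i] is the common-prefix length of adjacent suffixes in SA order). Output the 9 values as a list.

rank→(start, suffix):
  0 → (0, 'aabbababb')
  1 → (4, 'ababb')
  2 → (6, 'abb')
  3 → (1, 'abbababb')
  4 → (8, 'b')
  5 → (3, 'bababb')
  6 → (5, 'babb')
  7 → (7, 'bb')
  8 → (2, 'bbababb')

SA = [0, 4, 6, 1, 8, 3, 5, 7, 2]
[i] adj suffixes → lcp
  [1] 0/4 → 1 ('a')
  [2] 4/6 → 2 ('ab')
  [3] 6/1 → 3 ('abb')
  [4] 1/8 → 0 ('')
  [5] 8/3 → 1 ('b')
  [6] 3/5 → 3 ('bab')
  [7] 5/7 → 1 ('b')
  [8] 7/2 → 2 ('bb')

[0, 1, 2, 3, 0, 1, 3, 1, 2]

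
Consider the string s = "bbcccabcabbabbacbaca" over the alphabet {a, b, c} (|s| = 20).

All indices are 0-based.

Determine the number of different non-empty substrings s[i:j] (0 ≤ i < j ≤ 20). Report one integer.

rank→(start, suffix):
  0 → (19, 'a')
  1 → (8, 'abbabbacbaca')
  2 → (11, 'abbacbaca')
  3 → (5, 'abcabbabbacbaca')
  4 → (17, 'aca')
  5 → (14, 'acbaca')
  6 → (10, 'babbacbaca')
  7 → (16, 'baca')
  8 → (13, 'bacbaca')
  9 → (9, 'bbabbacbaca')
  10 → (12, 'bbacbaca')
  11 → (0, 'bbcccabcabbabbacbaca')
  12 → (6, 'bcabbabbacbaca')
  13 → (1, 'bcccabcabbabbacbaca')
  14 → (18, 'ca')
  15 → (7, 'cabbabbacbaca')
  16 → (4, 'cabcabbabbacbaca')
  17 → (15, 'cbaca')
  18 → (3, 'ccabcabbabbacbaca')
  19 → (2, 'cccabcabbabbacbaca')

SA = [19, 8, 11, 5, 17, 14, 10, 16, 13, 9, 12, 0, 6, 1, 18, 7, 4, 15, 3, 2]
i: (SA[i-1],SA[i]) lcp shared
  1: (19,8) 1 'a'
  2: (8,11) 4 'abba'
  3: (11,5) 2 'ab'
  4: (5,17) 1 'a'
  5: (17,14) 2 'ac'
  6: (14,10) 0 ''
  7: (10,16) 2 'ba'
  8: (16,13) 3 'bac'
  9: (13,9) 1 'b'
  10: (9,12) 3 'bba'
  11: (12,0) 2 'bb'
  12: (0,6) 1 'b'
  13: (6,1) 2 'bc'
  14: (1,18) 0 ''
  15: (18,7) 2 'ca'
  16: (7,4) 3 'cab'
  17: (4,15) 1 'c'
  18: (15,3) 1 'c'
  19: (3,2) 2 'cc'

n(n+1)/2 = 20·21/2 = 210
Σ LCP = 0 + 1 + 4 + 2 + 1 + 2 + 0 + 2 + 3 + 1 + 3 + 2 + 1 + 2 + 0 + 2 + 3 + 1 + 1 + 2 = 33
distinct = 210 − 33 = 177

177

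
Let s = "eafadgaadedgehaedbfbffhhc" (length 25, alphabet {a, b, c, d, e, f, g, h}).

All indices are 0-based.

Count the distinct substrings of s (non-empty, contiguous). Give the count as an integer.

sorted suffixes:
  #0 SA[0]=6  'aadedgehaedbfbffhhc'
  #1 SA[1]=7  'adedgehaedbfbffhhc'
  #2 SA[2]=3  'adgaadedgehaedbfbffhhc'
  #3 SA[3]=14  'aedbfbffhhc'
  #4 SA[4]=1  'afadgaadedgehaedbfbffhhc'
  #5 SA[5]=17  'bfbffhhc'
  #6 SA[6]=19  'bffhhc'
  #7 SA[7]=24  'c'
  #8 SA[8]=16  'dbfbffhhc'
  #9 SA[9]=8  'dedgehaedbfbffhhc'
  #10 SA[10]=4  'dgaadedgehaedbfbffhhc'
  #11 SA[11]=10  'dgehaedbfbffhhc'
  #12 SA[12]=0  'eafadgaadedgehaedbfbffhhc'
  #13 SA[13]=15  'edbfbffhhc'
  #14 SA[14]=9  'edgehaedbfbffhhc'
  #15 SA[15]=12  'ehaedbfbffhhc'
  #16 SA[16]=2  'fadgaadedgehaedbfbffhhc'
  #17 SA[17]=18  'fbffhhc'
  #18 SA[18]=20  'ffhhc'
  #19 SA[19]=21  'fhhc'
  #20 SA[20]=5  'gaadedgehaedbfbffhhc'
  #21 SA[21]=11  'gehaedbfbffhhc'
  #22 SA[22]=13  'haedbfbffhhc'
  #23 SA[23]=23  'hc'
  #24 SA[24]=22  'hhc'

SA = [6, 7, 3, 14, 1, 17, 19, 24, 16, 8, 4, 10, 0, 15, 9, 12, 2, 18, 20, 21, 5, 11, 13, 23, 22]
[i] adj suffixes → lcp
  [1] 6/7 → 1 ('a')
  [2] 7/3 → 2 ('ad')
  [3] 3/14 → 1 ('a')
  [4] 14/1 → 1 ('a')
  [5] 1/17 → 0 ('')
  [6] 17/19 → 2 ('bf')
  [7] 19/24 → 0 ('')
  [8] 24/16 → 0 ('')
  [9] 16/8 → 1 ('d')
  [10] 8/4 → 1 ('d')
  [11] 4/10 → 2 ('dg')
  [12] 10/0 → 0 ('')
  [13] 0/15 → 1 ('e')
  [14] 15/9 → 2 ('ed')
  [15] 9/12 → 1 ('e')
  [16] 12/2 → 0 ('')
  [17] 2/18 → 1 ('f')
  [18] 18/20 → 1 ('f')
  [19] 20/21 → 1 ('f')
  [20] 21/5 → 0 ('')
  [21] 5/11 → 1 ('g')
  [22] 11/13 → 0 ('')
  [23] 13/23 → 1 ('h')
  [24] 23/22 → 1 ('h')

n(n+1)/2 = 25·26/2 = 325
Σ LCP = 0 + 1 + 2 + 1 + 1 + 0 + 2 + 0 + 0 + 1 + 1 + 2 + 0 + 1 + 2 + 1 + 0 + 1 + 1 + 1 + 0 + 1 + 0 + 1 + 1 = 21
distinct = 325 − 21 = 304

304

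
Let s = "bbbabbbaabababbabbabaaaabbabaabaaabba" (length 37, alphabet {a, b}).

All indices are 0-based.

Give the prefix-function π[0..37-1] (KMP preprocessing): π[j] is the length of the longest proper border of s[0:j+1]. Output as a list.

[0, 1, 2, 0, 1, 2, 3, 4, 0, 1, 0, 1, 0, 1, 2, 0, 1, 2, 0, 1, 0, 0, 0, 0, 1, 2, 0, 1, 0, 0, 1, 0, 0, 0, 1, 2, 0]

π[0] = 0
j=1 s[j]='b': π[1]=1 (border 'b')
j=2 s[j]='b': π[2]=2 (border 'bb')
j=3 s[j]='a': k: 2→1→0; π[3]=0 (border '')
j=4 s[j]='b': π[4]=1 (border 'b')
j=5 s[j]='b': π[5]=2 (border 'bb')
j=6 s[j]='b': π[6]=3 (border 'bbb')
j=7 s[j]='a': π[7]=4 (border 'bbba')
j=8 s[j]='a': k: 4→0; π[8]=0 (border '')
j=9 s[j]='b': π[9]=1 (border 'b')
j=10 s[j]='a': k: 1→0; π[10]=0 (border '')
j=11 s[j]='b': π[11]=1 (border 'b')
j=12 s[j]='a': k: 1→0; π[12]=0 (border '')
j=13 s[j]='b': π[13]=1 (border 'b')
j=14 s[j]='b': π[14]=2 (border 'bb')
j=15 s[j]='a': k: 2→1→0; π[15]=0 (border '')
j=16 s[j]='b': π[16]=1 (border 'b')
j=17 s[j]='b': π[17]=2 (border 'bb')
j=18 s[j]='a': k: 2→1→0; π[18]=0 (border '')
j=19 s[j]='b': π[19]=1 (border 'b')
j=20 s[j]='a': k: 1→0; π[20]=0 (border '')
j=21 s[j]='a': π[21]=0 (border '')
j=22 s[j]='a': π[22]=0 (border '')
j=23 s[j]='a': π[23]=0 (border '')
j=24 s[j]='b': π[24]=1 (border 'b')
j=25 s[j]='b': π[25]=2 (border 'bb')
j=26 s[j]='a': k: 2→1→0; π[26]=0 (border '')
j=27 s[j]='b': π[27]=1 (border 'b')
j=28 s[j]='a': k: 1→0; π[28]=0 (border '')
j=29 s[j]='a': π[29]=0 (border '')
j=30 s[j]='b': π[30]=1 (border 'b')
j=31 s[j]='a': k: 1→0; π[31]=0 (border '')
j=32 s[j]='a': π[32]=0 (border '')
j=33 s[j]='a': π[33]=0 (border '')
j=34 s[j]='b': π[34]=1 (border 'b')
j=35 s[j]='b': π[35]=2 (border 'bb')
j=36 s[j]='a': k: 2→1→0; π[36]=0 (border '')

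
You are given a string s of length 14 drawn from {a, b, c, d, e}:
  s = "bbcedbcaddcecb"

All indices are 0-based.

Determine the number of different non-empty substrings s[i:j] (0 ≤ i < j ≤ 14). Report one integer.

94

rank→(start, suffix):
  0 → (7, 'addcecb')
  1 → (13, 'b')
  2 → (0, 'bbcedbcaddcecb')
  3 → (5, 'bcaddcecb')
  4 → (1, 'bcedbcaddcecb')
  5 → (6, 'caddcecb')
  6 → (12, 'cb')
  7 → (10, 'cecb')
  8 → (2, 'cedbcaddcecb')
  9 → (4, 'dbcaddcecb')
  10 → (9, 'dcecb')
  11 → (8, 'ddcecb')
  12 → (11, 'ecb')
  13 → (3, 'edbcaddcecb')

SA = [7, 13, 0, 5, 1, 6, 12, 10, 2, 4, 9, 8, 11, 3]
rank  pair      lcp
   1  s[7:],s[13:]  0  ''
   2  s[13:],s[0:]  1  'b'
   3  s[0:],s[5:]  1  'b'
   4  s[5:],s[1:]  2  'bc'
   5  s[1:],s[6:]  0  ''
   6  s[6:],s[12:]  1  'c'
   7  s[12:],s[10:]  1  'c'
   8  s[10:],s[2:]  2  'ce'
   9  s[2:],s[4:]  0  ''
  10  s[4:],s[9:]  1  'd'
  11  s[9:],s[8:]  1  'd'
  12  s[8:],s[11:]  0  ''
  13  s[11:],s[3:]  1  'e'

n(n+1)/2 = 14·15/2 = 105
Σ LCP = 0 + 0 + 1 + 1 + 2 + 0 + 1 + 1 + 2 + 0 + 1 + 1 + 0 + 1 = 11
distinct = 105 − 11 = 94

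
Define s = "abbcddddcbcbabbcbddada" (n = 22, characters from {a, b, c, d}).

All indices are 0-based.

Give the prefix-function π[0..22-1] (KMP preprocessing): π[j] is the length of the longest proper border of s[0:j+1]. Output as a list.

π[0] = 0
j=1 s[j]='b': π[1]=0 (border '')
j=2 s[j]='b': π[2]=0 (border '')
j=3 s[j]='c': π[3]=0 (border '')
j=4 s[j]='d': π[4]=0 (border '')
j=5 s[j]='d': π[5]=0 (border '')
j=6 s[j]='d': π[6]=0 (border '')
j=7 s[j]='d': π[7]=0 (border '')
j=8 s[j]='c': π[8]=0 (border '')
j=9 s[j]='b': π[9]=0 (border '')
j=10 s[j]='c': π[10]=0 (border '')
j=11 s[j]='b': π[11]=0 (border '')
j=12 s[j]='a': π[12]=1 (border 'a')
j=13 s[j]='b': π[13]=2 (border 'ab')
j=14 s[j]='b': π[14]=3 (border 'abb')
j=15 s[j]='c': π[15]=4 (border 'abbc')
j=16 s[j]='b': k: 4→0; π[16]=0 (border '')
j=17 s[j]='d': π[17]=0 (border '')
j=18 s[j]='d': π[18]=0 (border '')
j=19 s[j]='a': π[19]=1 (border 'a')
j=20 s[j]='d': k: 1→0; π[20]=0 (border '')
j=21 s[j]='a': π[21]=1 (border 'a')

[0, 0, 0, 0, 0, 0, 0, 0, 0, 0, 0, 0, 1, 2, 3, 4, 0, 0, 0, 1, 0, 1]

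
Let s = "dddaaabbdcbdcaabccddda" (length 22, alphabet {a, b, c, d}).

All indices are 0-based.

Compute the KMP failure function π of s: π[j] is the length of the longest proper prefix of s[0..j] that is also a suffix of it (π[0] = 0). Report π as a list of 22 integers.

π[0] = 0
j=1 s[j]='d': π[1]=1 (border 'd')
j=2 s[j]='d': π[2]=2 (border 'dd')
j=3 s[j]='a': k: 2→1→0; π[3]=0 (border '')
j=4 s[j]='a': π[4]=0 (border '')
j=5 s[j]='a': π[5]=0 (border '')
j=6 s[j]='b': π[6]=0 (border '')
j=7 s[j]='b': π[7]=0 (border '')
j=8 s[j]='d': π[8]=1 (border 'd')
j=9 s[j]='c': k: 1→0; π[9]=0 (border '')
j=10 s[j]='b': π[10]=0 (border '')
j=11 s[j]='d': π[11]=1 (border 'd')
j=12 s[j]='c': k: 1→0; π[12]=0 (border '')
j=13 s[j]='a': π[13]=0 (border '')
j=14 s[j]='a': π[14]=0 (border '')
j=15 s[j]='b': π[15]=0 (border '')
j=16 s[j]='c': π[16]=0 (border '')
j=17 s[j]='c': π[17]=0 (border '')
j=18 s[j]='d': π[18]=1 (border 'd')
j=19 s[j]='d': π[19]=2 (border 'dd')
j=20 s[j]='d': π[20]=3 (border 'ddd')
j=21 s[j]='a': π[21]=4 (border 'ddda')

[0, 1, 2, 0, 0, 0, 0, 0, 1, 0, 0, 1, 0, 0, 0, 0, 0, 0, 1, 2, 3, 4]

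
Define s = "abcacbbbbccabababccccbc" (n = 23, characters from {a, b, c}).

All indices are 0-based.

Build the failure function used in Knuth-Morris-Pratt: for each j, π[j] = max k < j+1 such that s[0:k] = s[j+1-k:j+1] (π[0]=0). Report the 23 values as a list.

π[0] = 0
j=1 s[j]='b': π[1]=0 (border '')
j=2 s[j]='c': π[2]=0 (border '')
j=3 s[j]='a': π[3]=1 (border 'a')
j=4 s[j]='c': k: 1→0; π[4]=0 (border '')
j=5 s[j]='b': π[5]=0 (border '')
j=6 s[j]='b': π[6]=0 (border '')
j=7 s[j]='b': π[7]=0 (border '')
j=8 s[j]='b': π[8]=0 (border '')
j=9 s[j]='c': π[9]=0 (border '')
j=10 s[j]='c': π[10]=0 (border '')
j=11 s[j]='a': π[11]=1 (border 'a')
j=12 s[j]='b': π[12]=2 (border 'ab')
j=13 s[j]='a': k: 2→0; π[13]=1 (border 'a')
j=14 s[j]='b': π[14]=2 (border 'ab')
j=15 s[j]='a': k: 2→0; π[15]=1 (border 'a')
j=16 s[j]='b': π[16]=2 (border 'ab')
j=17 s[j]='c': π[17]=3 (border 'abc')
j=18 s[j]='c': k: 3→0; π[18]=0 (border '')
j=19 s[j]='c': π[19]=0 (border '')
j=20 s[j]='c': π[20]=0 (border '')
j=21 s[j]='b': π[21]=0 (border '')
j=22 s[j]='c': π[22]=0 (border '')

[0, 0, 0, 1, 0, 0, 0, 0, 0, 0, 0, 1, 2, 1, 2, 1, 2, 3, 0, 0, 0, 0, 0]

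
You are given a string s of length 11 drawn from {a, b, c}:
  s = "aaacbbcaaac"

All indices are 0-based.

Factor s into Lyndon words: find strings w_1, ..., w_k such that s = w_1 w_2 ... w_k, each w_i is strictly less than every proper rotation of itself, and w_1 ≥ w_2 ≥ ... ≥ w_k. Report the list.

["aaacbbc", "aaac"]

emit factor 1: 'aaacbbc' (i=0, period=7)
emit factor 2: 'aaac' (i=7, period=4)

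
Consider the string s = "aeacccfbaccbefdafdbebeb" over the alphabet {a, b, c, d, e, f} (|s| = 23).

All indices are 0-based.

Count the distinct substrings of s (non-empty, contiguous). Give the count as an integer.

rank→(start, suffix):
  0 → (8, 'accbefdafdbebeb')
  1 → (2, 'acccfbaccbefdafdbebeb')
  2 → (0, 'aeacccfbaccbefdafdbebeb')
  3 → (15, 'afdbebeb')
  4 → (22, 'b')
  5 → (7, 'baccbefdafdbebeb')
  6 → (20, 'beb')
  7 → (18, 'bebeb')
  8 → (11, 'befdafdbebeb')
  9 → (10, 'cbefdafdbebeb')
  10 → (9, 'ccbefdafdbebeb')
  11 → (3, 'cccfbaccbefdafdbebeb')
  12 → (4, 'ccfbaccbefdafdbebeb')
  13 → (5, 'cfbaccbefdafdbebeb')
  14 → (14, 'dafdbebeb')
  15 → (17, 'dbebeb')
  16 → (1, 'eacccfbaccbefdafdbebeb')
  17 → (21, 'eb')
  18 → (19, 'ebeb')
  19 → (12, 'efdafdbebeb')
  20 → (6, 'fbaccbefdafdbebeb')
  21 → (13, 'fdafdbebeb')
  22 → (16, 'fdbebeb')

SA = [8, 2, 0, 15, 22, 7, 20, 18, 11, 10, 9, 3, 4, 5, 14, 17, 1, 21, 19, 12, 6, 13, 16]
rank  pair      lcp
   1  s[8:],s[2:]  3  'acc'
   2  s[2:],s[0:]  1  'a'
   3  s[0:],s[15:]  1  'a'
   4  s[15:],s[22:]  0  ''
   5  s[22:],s[7:]  1  'b'
   6  s[7:],s[20:]  1  'b'
   7  s[20:],s[18:]  3  'beb'
   8  s[18:],s[11:]  2  'be'
   9  s[11:],s[10:]  0  ''
  10  s[10:],s[9:]  1  'c'
  11  s[9:],s[3:]  2  'cc'
  12  s[3:],s[4:]  2  'cc'
  13  s[4:],s[5:]  1  'c'
  14  s[5:],s[14:]  0  ''
  15  s[14:],s[17:]  1  'd'
  16  s[17:],s[1:]  0  ''
  17  s[1:],s[21:]  1  'e'
  18  s[21:],s[19:]  2  'eb'
  19  s[19:],s[12:]  1  'e'
  20  s[12:],s[6:]  0  ''
  21  s[6:],s[13:]  1  'f'
  22  s[13:],s[16:]  2  'fd'

n(n+1)/2 = 23·24/2 = 276
Σ LCP = 0 + 3 + 1 + 1 + 0 + 1 + 1 + 3 + 2 + 0 + 1 + 2 + 2 + 1 + 0 + 1 + 0 + 1 + 2 + 1 + 0 + 1 + 2 = 26
distinct = 276 − 26 = 250

250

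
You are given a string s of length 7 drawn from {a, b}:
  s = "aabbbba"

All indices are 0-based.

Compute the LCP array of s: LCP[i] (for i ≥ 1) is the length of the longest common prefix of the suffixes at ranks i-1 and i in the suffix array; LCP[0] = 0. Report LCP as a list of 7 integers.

sorted suffixes:
  #0 SA[0]=6  'a'
  #1 SA[1]=0  'aabbbba'
  #2 SA[2]=1  'abbbba'
  #3 SA[3]=5  'ba'
  #4 SA[4]=4  'bba'
  #5 SA[5]=3  'bbba'
  #6 SA[6]=2  'bbbba'

SA = [6, 0, 1, 5, 4, 3, 2]
i: (SA[i-1],SA[i]) lcp shared
  1: (6,0) 1 'a'
  2: (0,1) 1 'a'
  3: (1,5) 0 ''
  4: (5,4) 1 'b'
  5: (4,3) 2 'bb'
  6: (3,2) 3 'bbb'

[0, 1, 1, 0, 1, 2, 3]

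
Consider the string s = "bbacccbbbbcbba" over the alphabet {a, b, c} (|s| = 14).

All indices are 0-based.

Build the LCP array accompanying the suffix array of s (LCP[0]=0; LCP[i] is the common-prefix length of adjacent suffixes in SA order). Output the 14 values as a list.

rank | idx | suffix
   0 |  13 | a
   1 |   2 | acccbbbbcbba
   2 |  12 | ba
   3 |   1 | bacccbbbbcbba
   4 |  11 | bba
   5 |   0 | bbacccbbbbcbba
   6 |   6 | bbbbcbba
   7 |   7 | bbbcbba
   8 |   8 | bbcbba
   9 |   9 | bcbba
  10 |  10 | cbba
  11 |   5 | cbbbbcbba
  12 |   4 | ccbbbbcbba
  13 |   3 | cccbbbbcbba

SA = [13, 2, 12, 1, 11, 0, 6, 7, 8, 9, 10, 5, 4, 3]
i: (SA[i-1],SA[i]) lcp shared
  1: (13,2) 1 'a'
  2: (2,12) 0 ''
  3: (12,1) 2 'ba'
  4: (1,11) 1 'b'
  5: (11,0) 3 'bba'
  6: (0,6) 2 'bb'
  7: (6,7) 3 'bbb'
  8: (7,8) 2 'bb'
  9: (8,9) 1 'b'
  10: (9,10) 0 ''
  11: (10,5) 3 'cbb'
  12: (5,4) 1 'c'
  13: (4,3) 2 'cc'

[0, 1, 0, 2, 1, 3, 2, 3, 2, 1, 0, 3, 1, 2]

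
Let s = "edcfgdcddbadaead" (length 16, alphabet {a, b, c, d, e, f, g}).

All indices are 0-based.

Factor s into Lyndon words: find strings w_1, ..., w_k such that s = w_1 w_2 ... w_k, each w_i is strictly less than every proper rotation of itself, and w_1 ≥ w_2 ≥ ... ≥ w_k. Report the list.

["e", "d", "cfgd", "cdd", "b", "adae", "ad"]

emit factor 1: 'e' (i=0, period=1)
emit factor 2: 'd' (i=1, period=1)
emit factor 3: 'cfgd' (i=2, period=4)
emit factor 4: 'cdd' (i=6, period=3)
emit factor 5: 'b' (i=9, period=1)
emit factor 6: 'adae' (i=10, period=4)
emit factor 7: 'ad' (i=14, period=2)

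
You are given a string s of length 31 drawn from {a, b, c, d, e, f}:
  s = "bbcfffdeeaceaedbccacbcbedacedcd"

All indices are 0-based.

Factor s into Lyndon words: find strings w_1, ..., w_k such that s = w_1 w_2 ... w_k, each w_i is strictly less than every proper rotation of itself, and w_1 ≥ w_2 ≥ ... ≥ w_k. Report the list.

emit factor 1: 'bbcfffdee' (i=0, period=9)
emit factor 2: 'aceaedbcc' (i=9, period=9)
emit factor 3: 'acbcbedacedcd' (i=18, period=13)

["bbcfffdee", "aceaedbcc", "acbcbedacedcd"]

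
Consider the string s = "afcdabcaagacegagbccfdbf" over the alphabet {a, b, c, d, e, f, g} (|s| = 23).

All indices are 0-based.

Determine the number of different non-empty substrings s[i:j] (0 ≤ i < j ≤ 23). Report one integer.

257

rank | idx | suffix
   0 |   7 | aagacegagbccfdbf
   1 |   4 | abcaagacegagbccfdbf
   2 |  10 | acegagbccfdbf
   3 |   0 | afcdabcaagacegagbccfdbf
   4 |   8 | agacegagbccfdbf
   5 |  14 | agbccfdbf
   6 |   5 | bcaagacegagbccfdbf
   7 |  16 | bccfdbf
   8 |  21 | bf
   9 |   6 | caagacegagbccfdbf
  10 |  17 | ccfdbf
  11 |   2 | cdabcaagacegagbccfdbf
  12 |  11 | cegagbccfdbf
  13 |  18 | cfdbf
  14 |   3 | dabcaagacegagbccfdbf
  15 |  20 | dbf
  16 |  12 | egagbccfdbf
  17 |  22 | f
  18 |   1 | fcdabcaagacegagbccfdbf
  19 |  19 | fdbf
  20 |   9 | gacegagbccfdbf
  21 |  13 | gagbccfdbf
  22 |  15 | gbccfdbf

SA = [7, 4, 10, 0, 8, 14, 5, 16, 21, 6, 17, 2, 11, 18, 3, 20, 12, 22, 1, 19, 9, 13, 15]
i: (SA[i-1],SA[i]) lcp shared
  1: (7,4) 1 'a'
  2: (4,10) 1 'a'
  3: (10,0) 1 'a'
  4: (0,8) 1 'a'
  5: (8,14) 2 'ag'
  6: (14,5) 0 ''
  7: (5,16) 2 'bc'
  8: (16,21) 1 'b'
  9: (21,6) 0 ''
  10: (6,17) 1 'c'
  11: (17,2) 1 'c'
  12: (2,11) 1 'c'
  13: (11,18) 1 'c'
  14: (18,3) 0 ''
  15: (3,20) 1 'd'
  16: (20,12) 0 ''
  17: (12,22) 0 ''
  18: (22,1) 1 'f'
  19: (1,19) 1 'f'
  20: (19,9) 0 ''
  21: (9,13) 2 'ga'
  22: (13,15) 1 'g'

n(n+1)/2 = 23·24/2 = 276
Σ LCP = 0 + 1 + 1 + 1 + 1 + 2 + 0 + 2 + 1 + 0 + 1 + 1 + 1 + 1 + 0 + 1 + 0 + 0 + 1 + 1 + 0 + 2 + 1 = 19
distinct = 276 − 19 = 257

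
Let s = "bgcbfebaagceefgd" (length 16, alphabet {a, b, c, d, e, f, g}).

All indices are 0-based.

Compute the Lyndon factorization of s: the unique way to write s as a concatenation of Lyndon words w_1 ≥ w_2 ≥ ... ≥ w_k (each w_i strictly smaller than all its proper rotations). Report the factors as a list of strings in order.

["bgc", "bfe", "b", "aagceefgd"]

emit factor 1: 'bgc' (i=0, period=3)
emit factor 2: 'bfe' (i=3, period=3)
emit factor 3: 'b' (i=6, period=1)
emit factor 4: 'aagceefgd' (i=7, period=9)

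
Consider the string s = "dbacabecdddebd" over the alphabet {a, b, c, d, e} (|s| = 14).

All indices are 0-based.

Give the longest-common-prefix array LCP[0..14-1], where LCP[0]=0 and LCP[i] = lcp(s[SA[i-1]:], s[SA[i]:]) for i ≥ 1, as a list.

rank→(start, suffix):
  0 → (4, 'abecdddebd')
  1 → (2, 'acabecdddebd')
  2 → (1, 'bacabecdddebd')
  3 → (12, 'bd')
  4 → (5, 'becdddebd')
  5 → (3, 'cabecdddebd')
  6 → (7, 'cdddebd')
  7 → (13, 'd')
  8 → (0, 'dbacabecdddebd')
  9 → (8, 'dddebd')
  10 → (9, 'ddebd')
  11 → (10, 'debd')
  12 → (11, 'ebd')
  13 → (6, 'ecdddebd')

SA = [4, 2, 1, 12, 5, 3, 7, 13, 0, 8, 9, 10, 11, 6]
[i] adj suffixes → lcp
  [1] 4/2 → 1 ('a')
  [2] 2/1 → 0 ('')
  [3] 1/12 → 1 ('b')
  [4] 12/5 → 1 ('b')
  [5] 5/3 → 0 ('')
  [6] 3/7 → 1 ('c')
  [7] 7/13 → 0 ('')
  [8] 13/0 → 1 ('d')
  [9] 0/8 → 1 ('d')
  [10] 8/9 → 2 ('dd')
  [11] 9/10 → 1 ('d')
  [12] 10/11 → 0 ('')
  [13] 11/6 → 1 ('e')

[0, 1, 0, 1, 1, 0, 1, 0, 1, 1, 2, 1, 0, 1]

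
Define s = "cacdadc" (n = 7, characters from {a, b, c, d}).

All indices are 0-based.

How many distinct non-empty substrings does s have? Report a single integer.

rank | idx | suffix
   0 |   1 | acdadc
   1 |   4 | adc
   2 |   6 | c
   3 |   0 | cacdadc
   4 |   2 | cdadc
   5 |   3 | dadc
   6 |   5 | dc

SA = [1, 4, 6, 0, 2, 3, 5]
rank  pair      lcp
   1  s[1:],s[4:]  1  'a'
   2  s[4:],s[6:]  0  ''
   3  s[6:],s[0:]  1  'c'
   4  s[0:],s[2:]  1  'c'
   5  s[2:],s[3:]  0  ''
   6  s[3:],s[5:]  1  'd'

n(n+1)/2 = 7·8/2 = 28
Σ LCP = 0 + 1 + 0 + 1 + 1 + 0 + 1 = 4
distinct = 28 − 4 = 24

24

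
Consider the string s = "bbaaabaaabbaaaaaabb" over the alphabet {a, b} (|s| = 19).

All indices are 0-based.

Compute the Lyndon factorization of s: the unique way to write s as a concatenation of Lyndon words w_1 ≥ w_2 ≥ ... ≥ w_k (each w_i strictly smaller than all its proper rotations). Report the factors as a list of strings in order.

["b", "b", "aaabaaabb", "aaaaaabb"]

emit factor 1: 'b' (i=0, period=1)
emit factor 2: 'b' (i=1, period=1)
emit factor 3: 'aaabaaabb' (i=2, period=9)
emit factor 4: 'aaaaaabb' (i=11, period=8)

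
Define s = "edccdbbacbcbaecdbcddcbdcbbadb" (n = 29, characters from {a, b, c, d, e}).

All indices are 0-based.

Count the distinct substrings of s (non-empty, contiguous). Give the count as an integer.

rank→(start, suffix):
  0 → (7, 'acbcbaecdbcddcbdcbbadb')
  1 → (26, 'adb')
  2 → (12, 'aecdbcddcbdcbbadb')
  3 → (28, 'b')
  4 → (6, 'bacbcbaecdbcddcbdcbbadb')
  5 → (25, 'badb')
  6 → (11, 'baecdbcddcbdcbbadb')
  7 → (5, 'bbacbcbaecdbcddcbdcbbadb')
  8 → (24, 'bbadb')
  9 → (9, 'bcbaecdbcddcbdcbbadb')
  10 → (16, 'bcddcbdcbbadb')
  11 → (21, 'bdcbbadb')
  12 → (10, 'cbaecdbcddcbdcbbadb')
  13 → (23, 'cbbadb')
  14 → (8, 'cbcbaecdbcddcbdcbbadb')
  15 → (20, 'cbdcbbadb')
  16 → (2, 'ccdbbacbcbaecdbcddcbdcbbadb')
  17 → (3, 'cdbbacbcbaecdbcddcbdcbbadb')
  18 → (14, 'cdbcddcbdcbbadb')
  19 → (17, 'cddcbdcbbadb')
  20 → (27, 'db')
  21 → (4, 'dbbacbcbaecdbcddcbdcbbadb')
  22 → (15, 'dbcddcbdcbbadb')
  23 → (22, 'dcbbadb')
  24 → (19, 'dcbdcbbadb')
  25 → (1, 'dccdbbacbcbaecdbcddcbdcbbadb')
  26 → (18, 'ddcbdcbbadb')
  27 → (13, 'ecdbcddcbdcbbadb')
  28 → (0, 'edccdbbacbcbaecdbcddcbdcbbadb')

SA = [7, 26, 12, 28, 6, 25, 11, 5, 24, 9, 16, 21, 10, 23, 8, 20, 2, 3, 14, 17, 27, 4, 15, 22, 19, 1, 18, 13, 0]
i: (SA[i-1],SA[i]) lcp shared
  1: (7,26) 1 'a'
  2: (26,12) 1 'a'
  3: (12,28) 0 ''
  4: (28,6) 1 'b'
  5: (6,25) 2 'ba'
  6: (25,11) 2 'ba'
  7: (11,5) 1 'b'
  8: (5,24) 3 'bba'
  9: (24,9) 1 'b'
  10: (9,16) 2 'bc'
  11: (16,21) 1 'b'
  12: (21,10) 0 ''
  13: (10,23) 2 'cb'
  14: (23,8) 2 'cb'
  15: (8,20) 2 'cb'
  16: (20,2) 1 'c'
  17: (2,3) 1 'c'
  18: (3,14) 3 'cdb'
  19: (14,17) 2 'cd'
  20: (17,27) 0 ''
  21: (27,4) 2 'db'
  22: (4,15) 2 'db'
  23: (15,22) 1 'd'
  24: (22,19) 3 'dcb'
  25: (19,1) 2 'dc'
  26: (1,18) 1 'd'
  27: (18,13) 0 ''
  28: (13,0) 1 'e'

n(n+1)/2 = 29·30/2 = 435
Σ LCP = 0 + 1 + 1 + 0 + 1 + 2 + 2 + 1 + 3 + 1 + 2 + 1 + 0 + 2 + 2 + 2 + 1 + 1 + 3 + 2 + 0 + 2 + 2 + 1 + 3 + 2 + 1 + 0 + 1 = 40
distinct = 435 − 40 = 395

395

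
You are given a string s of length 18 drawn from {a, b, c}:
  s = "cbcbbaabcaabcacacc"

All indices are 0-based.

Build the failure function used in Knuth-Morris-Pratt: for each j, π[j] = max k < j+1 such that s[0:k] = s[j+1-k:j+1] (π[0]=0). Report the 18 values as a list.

π[0] = 0
j=1 s[j]='b': π[1]=0 (border '')
j=2 s[j]='c': π[2]=1 (border 'c')
j=3 s[j]='b': π[3]=2 (border 'cb')
j=4 s[j]='b': k: 2→0; π[4]=0 (border '')
j=5 s[j]='a': π[5]=0 (border '')
j=6 s[j]='a': π[6]=0 (border '')
j=7 s[j]='b': π[7]=0 (border '')
j=8 s[j]='c': π[8]=1 (border 'c')
j=9 s[j]='a': k: 1→0; π[9]=0 (border '')
j=10 s[j]='a': π[10]=0 (border '')
j=11 s[j]='b': π[11]=0 (border '')
j=12 s[j]='c': π[12]=1 (border 'c')
j=13 s[j]='a': k: 1→0; π[13]=0 (border '')
j=14 s[j]='c': π[14]=1 (border 'c')
j=15 s[j]='a': k: 1→0; π[15]=0 (border '')
j=16 s[j]='c': π[16]=1 (border 'c')
j=17 s[j]='c': k: 1→0; π[17]=1 (border 'c')

[0, 0, 1, 2, 0, 0, 0, 0, 1, 0, 0, 0, 1, 0, 1, 0, 1, 1]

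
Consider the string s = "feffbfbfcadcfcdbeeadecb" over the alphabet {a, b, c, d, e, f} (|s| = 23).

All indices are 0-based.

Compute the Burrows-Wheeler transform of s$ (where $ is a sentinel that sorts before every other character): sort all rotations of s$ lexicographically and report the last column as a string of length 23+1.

rank  rotation                  last
    0  $feffbfbfcadcfcdbeeadecb  b
    1  adcfcdbeeadecb$feffbfbfc  c
    2  adecb$feffbfbfcadcfcdbee  e
    3  b$feffbfbfcadcfcdbeeadec  c
    4  beeadecb$feffbfbfcadcfcd  d
    5  bfbfcadcfcdbeeadecb$feff  f
    6  bfcadcfcdbeeadecb$feffbf  f
    7  cadcfcdbeeadecb$feffbfbf  f
    8  cb$feffbfbfcadcfcdbeeade  e
    9  cdbeeadecb$feffbfbfcadcf  f
   10  cfcdbeeadecb$feffbfbfcad  d
   11  dbeeadecb$feffbfbfcadcfc  c
   12  dcfcdbeeadecb$feffbfbfca  a
   13  decb$feffbfbfcadcfcdbeea  a
   14  eadecb$feffbfbfcadcfcdbe  e
   15  ecb$feffbfbfcadcfcdbeead  d
   16  eeadecb$feffbfbfcadcfcdb  b
   17  effbfbfcadcfcdbeeadecb$f  f
   18  fbfbfcadcfcdbeeadecb$fef  f
   19  fbfcadcfcdbeeadecb$feffb  b
   20  fcadcfcdbeeadecb$feffbfb  b
   21  fcdbeeadecb$feffbfbfcadc  c
   22  feffbfbfcadcfcdbeeadecb$  $
   23  ffbfbfcadcfcdbeeadecb$fe  e

bcecdfffefdcaaedbffbbc$e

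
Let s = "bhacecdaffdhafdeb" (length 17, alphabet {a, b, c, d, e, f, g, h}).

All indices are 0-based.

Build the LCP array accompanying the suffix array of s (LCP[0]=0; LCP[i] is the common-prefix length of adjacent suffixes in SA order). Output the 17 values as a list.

[0, 1, 2, 0, 1, 0, 1, 0, 1, 1, 0, 1, 0, 2, 1, 0, 2]

rank | idx | suffix
   0 |   2 | acecdaffdhafdeb
   1 |  12 | afdeb
   2 |   7 | affdhafdeb
   3 |  16 | b
   4 |   0 | bhacecdaffdhafdeb
   5 |   5 | cdaffdhafdeb
   6 |   3 | cecdaffdhafdeb
   7 |   6 | daffdhafdeb
   8 |  14 | deb
   9 |  10 | dhafdeb
  10 |  15 | eb
  11 |   4 | ecdaffdhafdeb
  12 |  13 | fdeb
  13 |   9 | fdhafdeb
  14 |   8 | ffdhafdeb
  15 |   1 | hacecdaffdhafdeb
  16 |  11 | hafdeb

SA = [2, 12, 7, 16, 0, 5, 3, 6, 14, 10, 15, 4, 13, 9, 8, 1, 11]
[i] adj suffixes → lcp
  [1] 2/12 → 1 ('a')
  [2] 12/7 → 2 ('af')
  [3] 7/16 → 0 ('')
  [4] 16/0 → 1 ('b')
  [5] 0/5 → 0 ('')
  [6] 5/3 → 1 ('c')
  [7] 3/6 → 0 ('')
  [8] 6/14 → 1 ('d')
  [9] 14/10 → 1 ('d')
  [10] 10/15 → 0 ('')
  [11] 15/4 → 1 ('e')
  [12] 4/13 → 0 ('')
  [13] 13/9 → 2 ('fd')
  [14] 9/8 → 1 ('f')
  [15] 8/1 → 0 ('')
  [16] 1/11 → 2 ('ha')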